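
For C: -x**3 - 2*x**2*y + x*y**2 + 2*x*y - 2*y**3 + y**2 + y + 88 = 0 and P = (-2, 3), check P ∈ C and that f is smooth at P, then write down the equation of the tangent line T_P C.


Tangent line at P: 27*x - 71*y + 267 = 0.

Step 1: f(-2, 3) = 0, so P lies on C.
Step 2: partial derivatives
  f_x(x, y) = -3*x**2 - 4*x*y + y**2 + 2*y, f_y(x, y) = -2*x**2 + 2*x*y + 2*x - 6*y**2 + 2*y + 1.
  f_x(P) = 27, f_y(P) = -71 (gradient nonzero, so P is smooth).
Step 3: tangent line at P: 27·(x − -2) + -71·(y − 3) = 0.
Expanding: 27*x - 71*y + 267 = 0.


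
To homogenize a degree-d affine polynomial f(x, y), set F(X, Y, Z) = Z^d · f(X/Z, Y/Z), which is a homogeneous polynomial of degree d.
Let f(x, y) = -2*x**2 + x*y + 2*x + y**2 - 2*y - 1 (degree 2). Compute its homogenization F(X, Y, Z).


F(X, Y, Z) = -2*X**2 + X*Y + 2*X*Z + Y**2 - 2*Y*Z - Z**2

deg(f) = 2.
Substitute x = X/Z, y = Y/Z into f, then multiply by Z^2.
  monomial -2·x^2·y^0 ↦ -2·X^2·Y^0·Z^0.
  monomial 1·x^1·y^1 ↦ 1·X^1·Y^1·Z^0.
  monomial 2·x^1·y^0 ↦ 2·X^1·Y^0·Z^1.
  monomial 1·x^0·y^2 ↦ 1·X^0·Y^2·Z^0.
  monomial -2·x^0·y^1 ↦ -2·X^0·Y^1·Z^1.
  monomial -1·x^0·y^0 ↦ -1·X^0·Y^0·Z^2.
Collecting: F(X, Y, Z) = -2*X**2 + X*Y + 2*X*Z + Y**2 - 2*Y*Z - Z**2.


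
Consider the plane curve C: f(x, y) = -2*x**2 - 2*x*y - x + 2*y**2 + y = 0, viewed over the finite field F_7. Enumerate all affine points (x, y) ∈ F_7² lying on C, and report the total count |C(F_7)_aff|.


Affine F_7-points: {(0, 0), (0, 3), (1, 5), (1, 6), (3, 0), (3, 6), (4, 2), (4, 5)}; count = 8.

For each of the 49 pairs (x, y) ∈ F_7², evaluate f(x, y) mod 7. Record the zeros.
  x = 0: [0↦0, 1↦3, 2↦3, 3↦0, 4↦1, 5↦6, 6↦1]  zeros at y ∈ {0, 3}
  x = 1: [0↦4, 1↦5, 2↦3, 3↦5, 4↦4, 5↦0, 6↦0]  zeros at y ∈ {5, 6}
  x = 2: [0↦4, 1↦3, 2↦6, 3↦6, 4↦3, 5↦4, 6↦2]  zeros at y ∈ ∅
  x = 3: [0↦0, 1↦4, 2↦5, 3↦3, 4↦5, 5↦4, 6↦0]  zeros at y ∈ {0, 6}
  x = 4: [0↦6, 1↦1, 2↦0, 3↦3, 4↦3, 5↦0, 6↦1]  zeros at y ∈ {2, 5}
  x = 5: [0↦1, 1↦1, 2↦5, 3↦6, 4↦4, 5↦6, 6↦5]  zeros at y ∈ ∅
  x = 6: [0↦6, 1↦4, 2↦6, 3↦5, 4↦1, 5↦1, 6↦5]  zeros at y ∈ ∅
Collecting zeros: affine points = {(0, 0), (0, 3), (1, 5), (1, 6), (3, 0), (3, 6), (4, 2), (4, 5)}.
Total count |C(F_7)_aff| = 8.


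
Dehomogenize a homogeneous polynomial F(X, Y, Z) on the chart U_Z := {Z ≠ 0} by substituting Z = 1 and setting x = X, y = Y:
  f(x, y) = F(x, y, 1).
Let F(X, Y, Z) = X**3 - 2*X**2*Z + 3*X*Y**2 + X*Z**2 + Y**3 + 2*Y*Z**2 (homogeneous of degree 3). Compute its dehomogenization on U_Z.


f(x, y) = x**3 - 2*x**2 + 3*x*y**2 + x + y**3 + 2*y

On U_Z we set Z = 1. Each monomial c·X^i·Y^j·Z^k in F becomes c·x^i·y^j·1^k = c·x^i·y^j.
Substituting Z = 1: F(X, Y, 1) = x**3 - 2*x**2 + 3*x*y**2 + x + y**3 + 2*y.
Note: deg(f) ≤ deg(F) = 3; strict inequality happens when F is divisible by Z (lost terms).


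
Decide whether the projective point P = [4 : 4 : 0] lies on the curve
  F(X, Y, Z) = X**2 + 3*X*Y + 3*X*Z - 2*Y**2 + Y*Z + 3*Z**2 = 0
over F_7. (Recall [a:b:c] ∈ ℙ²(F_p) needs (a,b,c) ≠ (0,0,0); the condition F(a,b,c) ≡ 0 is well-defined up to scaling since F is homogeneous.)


F(4,4,0) ≡ 4 (mod 7); P is NOT on the curve.

Evaluate F(4, 4, 0) term-by-term (mod 7).
  X**2 ↦ 1·16·1·1 = 16
  3*X*Y ↦ 3·4·4·1 = 48
  3*X*Z ↦ 3·4·1·0 = 0
  -2*Y**2 ↦ -2·1·16·1 = -32
  Y*Z ↦ 1·1·4·0 = 0
  3*Z**2 ↦ 3·1·1·0 = 0
Sum: F(4, 4, 0) = (16) + (48) + (0) + (-32) + (0) + (0) = 32.
Reducing mod 7: 32 ≡ 4 (mod 7).
Since F(a, b, c) ≡ 4 ≠ 0 (mod 7), P does NOT lie on the curve.


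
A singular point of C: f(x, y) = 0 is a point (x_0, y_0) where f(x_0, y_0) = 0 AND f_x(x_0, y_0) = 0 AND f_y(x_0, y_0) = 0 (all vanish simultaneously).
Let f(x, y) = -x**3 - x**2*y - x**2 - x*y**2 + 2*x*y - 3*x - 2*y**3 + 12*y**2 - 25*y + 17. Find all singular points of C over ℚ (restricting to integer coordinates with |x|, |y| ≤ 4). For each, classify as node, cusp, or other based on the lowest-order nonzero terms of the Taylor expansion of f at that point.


Singular points: {(-1, 2)}; classification: cusp.

Compute partial derivatives:
  f_x = -3*x**2 - 2*x*y - 2*x - y**2 + 2*y - 3.
  f_y = -x**2 - 2*x*y + 2*x - 6*y**2 + 24*y - 25.
Scan x_0 ∈ {−4, ..., 4}. For each x_0, f_y(x_0, y) is a polynomial in y; find its integer roots y ∈ {−4, ..., 4}, then test f_x and f at those candidates.
  x = -4: f_y(-4, y) = -6*y**2 + 32*y - 49; no integer root y with |y| ≤ 4.
  x = -3: f_y(-3, y) = -6*y**2 + 30*y - 40; no integer root y with |y| ≤ 4.
  x = -2: f_y(-2, y) = -6*y**2 + 28*y - 33; no integer root y with |y| ≤ 4.
  x = -1: f_y(-1, y) = -6*y**2 + 26*y - 28; vanishes at y ∈ {2}. (-1, 2): f_x = 0, f = 0 — SINGULAR.
  x = 0: f_y(0, y) = -6*y**2 + 24*y - 25; no integer root y with |y| ≤ 4.
  x = 1: f_y(1, y) = -6*y**2 + 22*y - 24; no integer root y with |y| ≤ 4.
  x = 2: f_y(2, y) = -6*y**2 + 20*y - 25; no integer root y with |y| ≤ 4.
  x = 3: f_y(3, y) = -6*y**2 + 18*y - 28; no integer root y with |y| ≤ 4.
  x = 4: f_y(4, y) = -6*y**2 + 16*y - 33; no integer root y with |y| ≤ 4.
Only singular point on the grid: (-1, 2).
Classify: substitute x = -1 + u, y = 2 + v and expand: f = -u**3 - u**2*v - u*v**2 - 2*v**3 + v**2.
No constant or linear terms (consistent with a singular point). Quadratic part: v**2. Cubic part: -u**3 - u**2*v - u*v**2 - 2*v**3.
The quadratic part v**2 is a perfect square, so there is a single (double) tangent line v = 0, i.e. y = 2. Restricting the cubic part to that line (v = 0) leaves -u**3 ≠ 0, so f is not divisible by v and the branch is v² ≈ u**3 to lowest order — this is a cusp.
Classification: cusp.


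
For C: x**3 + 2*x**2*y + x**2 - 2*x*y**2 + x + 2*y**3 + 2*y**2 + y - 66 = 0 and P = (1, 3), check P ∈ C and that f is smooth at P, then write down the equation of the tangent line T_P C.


Tangent line at P: 57*y - 171 = 0.

Step 1: f(1, 3) = 0, so P lies on C.
Step 2: partial derivatives
  f_x(x, y) = 3*x**2 + 4*x*y + 2*x - 2*y**2 + 1, f_y(x, y) = 2*x**2 - 4*x*y + 6*y**2 + 4*y + 1.
  f_x(P) = 0, f_y(P) = 57 (gradient nonzero, so P is smooth).
Step 3: tangent line at P: 0·(x − 1) + 57·(y − 3) = 0.
Expanding: 57*y - 171 = 0.


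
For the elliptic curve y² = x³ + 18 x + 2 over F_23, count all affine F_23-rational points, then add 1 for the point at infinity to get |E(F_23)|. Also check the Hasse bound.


Affine points = {(0, 5), (0, 18), (2, 0), (4, 0), (6, 2), (6, 21), (10, 3), (10, 20), (11, 6), (11, 17), (13, 8), (13, 15), (14, 10), (14, 13), (15, 6), (15, 17), (16, 4), (16, 19), (17, 0), (19, 2), (19, 21), (20, 6), (20, 17), (21, 2), (21, 21), (22, 11), (22, 12)}; affine count = 27; |E(F_23)| = 28.

Discriminant check: Δ ∝ 4a³ + 27b² = 4·18³ + 27·2² = 4·5832 + 27·4 ≡ 22 (mod 23). Nonzero ⇒ E is nonsingular.
For each x ∈ F_23, compute rhs = x³ + 18·x + 2 mod 23, then count y ∈ F_23 with y² ≡ rhs.
  x = 0: rhs = 2, matching y values: 5, 18 (2 points).
  x = 1: rhs = 21, matching y values: none (0 points).
  x = 2: rhs = 0, matching y values: 0 (1 points).
  x = 3: rhs = 14, matching y values: none (0 points).
  x = 4: rhs = 0, matching y values: 0 (1 points).
  x = 5: rhs = 10, matching y values: none (0 points).
  x = 6: rhs = 4, matching y values: 2, 21 (2 points).
  x = 7: rhs = 11, matching y values: none (0 points).
  x = 8: rhs = 14, matching y values: none (0 points).
  x = 9: rhs = 19, matching y values: none (0 points).
  x = 10: rhs = 9, matching y values: 3, 20 (2 points).
  x = 11: rhs = 13, matching y values: 6, 17 (2 points).
  x = 12: rhs = 14, matching y values: none (0 points).
  x = 13: rhs = 18, matching y values: 8, 15 (2 points).
  x = 14: rhs = 8, matching y values: 10, 13 (2 points).
  x = 15: rhs = 13, matching y values: 6, 17 (2 points).
  x = 16: rhs = 16, matching y values: 4, 19 (2 points).
  x = 17: rhs = 0, matching y values: 0 (1 points).
  x = 18: rhs = 17, matching y values: none (0 points).
  x = 19: rhs = 4, matching y values: 2, 21 (2 points).
  x = 20: rhs = 13, matching y values: 6, 17 (2 points).
  x = 21: rhs = 4, matching y values: 2, 21 (2 points).
  x = 22: rhs = 6, matching y values: 11, 12 (2 points).
Total affine count: 27.
Full point count |E(F_23)| = 27 + 1 = 28.
Hasse bound: |28 − (23+1)| = |4| = 4 ≤ 2√23 ≈ 9.5917 ✓.


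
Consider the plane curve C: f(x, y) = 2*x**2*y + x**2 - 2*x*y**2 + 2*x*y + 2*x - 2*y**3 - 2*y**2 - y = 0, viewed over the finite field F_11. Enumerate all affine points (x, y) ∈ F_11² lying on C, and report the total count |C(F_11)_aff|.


Affine F_11-points: {(0, 0), (1, 1), (1, 7), (2, 1), (2, 9), (3, 7), (5, 5), (7, 3), (9, 0)}; count = 9.

For each of the 121 pairs (x, y) ∈ F_11², evaluate f(x, y) mod 11. Record the zeros.
  x = 0: [0↦0, 1↦6, 2↦7, 3↦2, 4↦1, 5↦3, 6↦7, 7↦1, 8↦6, 9↦10, 10↦1]  zeros at y ∈ {0}
  x = 1: [0↦3, 1↦0, 2↦10, 3↦10, 4↦10, 5↦9, 6↦6, 7↦0, 8↦1, 9↦8, 10↦9]  zeros at y ∈ {1, 7}
  x = 2: [0↦8, 1↦0, 2↦1, 3↦10, 4↦4, 5↦4, 6↦9, 7↦7, 8↦8, 9↦0, 10↦4]  zeros at y ∈ {1, 9}
  x = 3: [0↦4, 1↦6, 2↦2, 3↦2, 4↦5, 5↦10, 6↦5, 7↦0, 8↦5, 9↦8, 10↦8]  zeros at y ∈ {7}
  x = 4: [0↦2, 1↦7, 2↦2, 3↦8, 4↦2, 5↦5, 6↦5, 7↦1, 8↦3, 9↦10, 10↦10]  zeros at y ∈ ∅
  x = 5: [0↦2, 1↦3, 2↦1, 3↦6, 4↦6, 5↦0, 6↦9, 7↦10, 8↦2, 9↦6, 10↦10]  zeros at y ∈ {5}
  x = 6: [0↦4, 1↦5, 2↦10, 3↦7, 4↦6, 5↦6, 6↦6, 7↦5, 8↦2, 9↦7, 10↦8]  zeros at y ∈ ∅
  x = 7: [0↦8, 1↦2, 2↦7, 3↦0, 4↦2, 5↦1, 6↦7, 7↦8, 8↦3, 9↦2, 10↦4]  zeros at y ∈ {3}
  x = 8: [0↦3, 1↦5, 2↦3, 3↦7, 4↦5, 5↦7, 6↦1, 7↦8, 8↦5, 9↦2, 10↦9]  zeros at y ∈ ∅
  x = 9: [0↦0, 1↦3, 2↦9, 3↦6, 4↦4, 5↦2, 6↦10, 7↦5, 8↦8, 9↦7, 10↦1]  zeros at y ∈ {0}
  x = 10: [0↦10, 1↦7, 2↦3, 3↦8, 4↦10, 5↦8, 6↦1, 7↦10, 8↦1, 9↦6, 10↦2]  zeros at y ∈ ∅
Collecting zeros: affine points = {(0, 0), (1, 1), (1, 7), (2, 1), (2, 9), (3, 7), (5, 5), (7, 3), (9, 0)}.
Total count |C(F_11)_aff| = 9.


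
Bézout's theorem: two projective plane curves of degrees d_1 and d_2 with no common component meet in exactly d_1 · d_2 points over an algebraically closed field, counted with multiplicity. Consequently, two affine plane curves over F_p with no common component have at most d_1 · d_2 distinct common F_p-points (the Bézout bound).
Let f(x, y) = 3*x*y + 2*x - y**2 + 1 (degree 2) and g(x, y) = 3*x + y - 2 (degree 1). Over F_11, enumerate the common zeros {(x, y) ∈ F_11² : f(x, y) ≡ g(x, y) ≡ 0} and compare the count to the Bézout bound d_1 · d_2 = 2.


Common zeros: ∅; count = 0; Bézout bound = 2.

deg(f) = 2, deg(g) = 1, so Bézout bound = 2.
Scan x ∈ F_11. For each x, list the y ∈ F_11 with f(x, y) ≡ 0 and those with g(x, y) ≡ 0 (mod 11); the common zeros in that column are the intersection.
  x = 0: f ≡ 0 at y ∈ {1, 10}; g ≡ 0 at y ∈ {2}; common: ∅.
  x = 1: f ≡ 0 at y ∈ ∅; g ≡ 0 at y ∈ {10}; common: ∅.
  x = 2: f ≡ 0 at y ∈ {8, 9}; g ≡ 0 at y ∈ {7}; common: ∅.
  x = 3: f ≡ 0 at y ∈ ∅; g ≡ 0 at y ∈ {4}; common: ∅.
  x = 4: f ≡ 0 at y ∈ {5, 7}; g ≡ 0 at y ∈ {1}; common: ∅.
  x = 5: f ≡ 0 at y ∈ {0, 4}; g ≡ 0 at y ∈ {9}; common: ∅.
  x = 6: f ≡ 0 at y ∈ ∅; g ≡ 0 at y ∈ {6}; common: ∅.
  x = 7: f ≡ 0 at y ∈ ∅; g ≡ 0 at y ∈ {3}; common: ∅.
  x = 8: f ≡ 0 at y ∈ ∅; g ≡ 0 at y ∈ {0}; common: ∅.
  x = 9: f ≡ 0 at y ∈ ∅; g ≡ 0 at y ∈ {8}; common: ∅.
  x = 10: f ≡ 0 at y ∈ {2, 6}; g ≡ 0 at y ∈ {5}; common: ∅.
Collecting: common zeros = ∅, so the count is 0.
Comparison with the Bézout bound: 0 ≤ 2 = deg(f)·deg(g), as expected for curves with no common component (the affine F_11-count falls short of the bound because intersections may lie at infinity, over extension fields, or carry multiplicity).


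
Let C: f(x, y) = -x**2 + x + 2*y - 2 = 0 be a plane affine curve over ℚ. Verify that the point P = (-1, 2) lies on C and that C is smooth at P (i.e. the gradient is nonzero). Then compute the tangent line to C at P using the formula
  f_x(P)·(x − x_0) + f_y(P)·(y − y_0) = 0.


Tangent line at P: 3*x + 2*y - 1 = 0.

Step 1: f(-1, 2) = 0, so P lies on C.
Step 2: partial derivatives
  f_x(x, y) = 1 - 2*x, f_y(x, y) = 2.
  f_x(P) = 3, f_y(P) = 2 (gradient nonzero, so P is smooth).
Step 3: tangent line at P: 3·(x − -1) + 2·(y − 2) = 0.
Expanding: 3*x + 2*y - 1 = 0.


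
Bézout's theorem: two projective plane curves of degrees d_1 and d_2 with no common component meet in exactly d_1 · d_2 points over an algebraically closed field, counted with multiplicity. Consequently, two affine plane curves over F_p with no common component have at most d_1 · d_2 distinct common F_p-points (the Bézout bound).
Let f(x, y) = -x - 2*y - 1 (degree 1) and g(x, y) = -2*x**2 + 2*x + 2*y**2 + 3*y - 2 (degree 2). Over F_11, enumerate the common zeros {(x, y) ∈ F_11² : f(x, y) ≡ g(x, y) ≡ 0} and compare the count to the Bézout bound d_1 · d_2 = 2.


Common zeros: {(5, 8), (7, 7)}; count = 2; Bézout bound = 2.

deg(f) = 1, deg(g) = 2, so Bézout bound = 2.
Scan x ∈ F_11. For each x, list the y ∈ F_11 with f(x, y) ≡ 0 and those with g(x, y) ≡ 0 (mod 11); the common zeros in that column are the intersection.
  x = 0: f ≡ 0 at y ∈ {5}; g ≡ 0 at y ∈ {6, 9}; common: ∅.
  x = 1: f ≡ 0 at y ∈ {10}; g ≡ 0 at y ∈ {6, 9}; common: ∅.
  x = 2: f ≡ 0 at y ∈ {4}; g ≡ 0 at y ∈ ∅; common: ∅.
  x = 3: f ≡ 0 at y ∈ {9}; g ≡ 0 at y ∈ {2}; common: ∅.
  x = 4: f ≡ 0 at y ∈ {3}; g ≡ 0 at y ∈ ∅; common: ∅.
  x = 5: f ≡ 0 at y ∈ {8}; g ≡ 0 at y ∈ {7, 8}; common: {8}.
  x = 6: f ≡ 0 at y ∈ {2}; g ≡ 0 at y ∈ ∅; common: ∅.
  x = 7: f ≡ 0 at y ∈ {7}; g ≡ 0 at y ∈ {7, 8}; common: {7}.
  x = 8: f ≡ 0 at y ∈ {1}; g ≡ 0 at y ∈ ∅; common: ∅.
  x = 9: f ≡ 0 at y ∈ {6}; g ≡ 0 at y ∈ {2}; common: ∅.
  x = 10: f ≡ 0 at y ∈ {0}; g ≡ 0 at y ∈ ∅; common: ∅.
Collecting: common zeros = {(5, 8), (7, 7)}, so the count is 2.
Comparison with the Bézout bound: 2 ≤ 2 = deg(f)·deg(g), as expected for curves with no common component (the bound is attained).


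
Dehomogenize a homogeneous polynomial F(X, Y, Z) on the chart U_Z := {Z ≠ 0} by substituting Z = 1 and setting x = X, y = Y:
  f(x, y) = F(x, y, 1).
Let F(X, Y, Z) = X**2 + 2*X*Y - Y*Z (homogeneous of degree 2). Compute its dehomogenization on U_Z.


f(x, y) = x**2 + 2*x*y - y

On U_Z we set Z = 1. Each monomial c·X^i·Y^j·Z^k in F becomes c·x^i·y^j·1^k = c·x^i·y^j.
Substituting Z = 1: F(X, Y, 1) = x**2 + 2*x*y - y.
Note: deg(f) ≤ deg(F) = 2; strict inequality happens when F is divisible by Z (lost terms).


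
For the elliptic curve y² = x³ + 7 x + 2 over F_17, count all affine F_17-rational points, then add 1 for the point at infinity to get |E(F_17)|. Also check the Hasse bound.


Affine points = {(0, 6), (0, 11), (3, 4), (3, 13), (4, 3), (4, 14), (5, 3), (5, 14), (8, 3), (8, 14), (10, 1), (10, 16), (11, 4), (11, 13)}; affine count = 14; |E(F_17)| = 15.

Discriminant check: Δ ∝ 4a³ + 27b² = 4·7³ + 27·2² = 4·343 + 27·4 ≡ 1 (mod 17). Nonzero ⇒ E is nonsingular.
For each x ∈ F_17, compute rhs = x³ + 7·x + 2 mod 17, then count y ∈ F_17 with y² ≡ rhs.
  x = 0: rhs = 2, matching y values: 6, 11 (2 points).
  x = 1: rhs = 10, matching y values: none (0 points).
  x = 2: rhs = 7, matching y values: none (0 points).
  x = 3: rhs = 16, matching y values: 4, 13 (2 points).
  x = 4: rhs = 9, matching y values: 3, 14 (2 points).
  x = 5: rhs = 9, matching y values: 3, 14 (2 points).
  x = 6: rhs = 5, matching y values: none (0 points).
  x = 7: rhs = 3, matching y values: none (0 points).
  x = 8: rhs = 9, matching y values: 3, 14 (2 points).
  x = 9: rhs = 12, matching y values: none (0 points).
  x = 10: rhs = 1, matching y values: 1, 16 (2 points).
  x = 11: rhs = 16, matching y values: 4, 13 (2 points).
  x = 12: rhs = 12, matching y values: none (0 points).
  x = 13: rhs = 12, matching y values: none (0 points).
  x = 14: rhs = 5, matching y values: none (0 points).
  x = 15: rhs = 14, matching y values: none (0 points).
  x = 16: rhs = 11, matching y values: none (0 points).
Total affine count: 14.
Full point count |E(F_17)| = 14 + 1 = 15.
Hasse bound: |15 − (17+1)| = |-3| = 3 ≤ 2√17 ≈ 8.2462 ✓.


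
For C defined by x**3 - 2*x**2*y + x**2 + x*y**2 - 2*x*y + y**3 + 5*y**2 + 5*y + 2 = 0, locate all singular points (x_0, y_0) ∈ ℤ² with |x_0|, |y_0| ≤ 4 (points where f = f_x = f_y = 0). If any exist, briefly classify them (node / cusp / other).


Singular points: {(-1, -1)}; classification: cusp.

Compute partial derivatives:
  f_x = 3*x**2 - 4*x*y + 2*x + y**2 - 2*y.
  f_y = -2*x**2 + 2*x*y - 2*x + 3*y**2 + 10*y + 5.
Scan x_0 ∈ {−4, ..., 4}. For each x_0, f_y(x_0, y) is a polynomial in y; find its integer roots y ∈ {−4, ..., 4}, then test f_x and f at those candidates.
  x = -4: f_y(-4, y) = 3*y**2 + 2*y - 19; no integer root y with |y| ≤ 4.
  x = -3: f_y(-3, y) = 3*y**2 + 4*y - 7; vanishes at y ∈ {1}. (-3, 1): f_x = 32 ≠ 0.
  x = -2: f_y(-2, y) = 3*y**2 + 6*y + 1; no integer root y with |y| ≤ 4.
  x = -1: f_y(-1, y) = 3*y**2 + 8*y + 5; vanishes at y ∈ {-1}. (-1, -1): f_x = 0, f = 0 — SINGULAR.
  x = 0: f_y(0, y) = 3*y**2 + 10*y + 5; no integer root y with |y| ≤ 4.
  x = 1: f_y(1, y) = 3*y**2 + 12*y + 1; no integer root y with |y| ≤ 4.
  x = 2: f_y(2, y) = 3*y**2 + 14*y - 7; no integer root y with |y| ≤ 4.
  x = 3: f_y(3, y) = 3*y**2 + 16*y - 19; vanishes at y ∈ {1}. (3, 1): f_x = 20 ≠ 0.
  x = 4: f_y(4, y) = 3*y**2 + 18*y - 35; no integer root y with |y| ≤ 4.
Only singular point on the grid: (-1, -1).
Classify: substitute x = -1 + u, y = -1 + v and expand: f = u**3 - 2*u**2*v + u*v**2 + v**3 + v**2.
No constant or linear terms (consistent with a singular point). Quadratic part: v**2. Cubic part: u**3 - 2*u**2*v + u*v**2 + v**3.
The quadratic part v**2 is a perfect square, so there is a single (double) tangent line v = 0, i.e. y = -1. Restricting the cubic part to that line (v = 0) leaves u**3 ≠ 0, so f is not divisible by v and the branch is v² ≈ -u**3 to lowest order — this is a cusp.
Classification: cusp.


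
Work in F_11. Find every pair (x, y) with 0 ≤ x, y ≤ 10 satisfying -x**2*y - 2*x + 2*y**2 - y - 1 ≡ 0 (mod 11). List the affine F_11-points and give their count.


Affine F_11-points: {(0, 1), (0, 5), (4, 5), (4, 9), (5, 0), (5, 2), (8, 7), (8, 9), (9, 1), (9, 7)}; count = 10.

For each of the 121 pairs (x, y) ∈ F_11², evaluate f(x, y) mod 11. Record the zeros.
  x = 0: [0↦10, 1↦0, 2↦5, 3↦3, 4↦5, 5↦0, 6↦10, 7↦2, 8↦9, 9↦9, 10↦2]  zeros at y ∈ {1, 5}
  x = 1: [0↦8, 1↦8, 2↦1, 3↦9, 4↦10, 5↦4, 6↦2, 7↦4, 8↦10, 9↦9, 10↦1]  zeros at y ∈ ∅
  x = 2: [0↦6, 1↦3, 2↦4, 3↦9, 4↦7, 5↦9, 6↦4, 7↦3, 8↦6, 9↦2, 10↦2]  zeros at y ∈ ∅
  x = 3: [0↦4, 1↦7, 2↦3, 3↦3, 4↦7, 5↦4, 6↦5, 7↦10, 8↦8, 9↦10, 10↦5]  zeros at y ∈ ∅
  x = 4: [0↦2, 1↦9, 2↦9, 3↦2, 4↦10, 5↦0, 6↦5, 7↦3, 8↦5, 9↦0, 10↦10]  zeros at y ∈ {5, 9}
  x = 5: [0↦0, 1↦9, 2↦0, 3↦6, 4↦5, 5↦8, 6↦4, 7↦4, 8↦8, 9↦5, 10↦6]  zeros at y ∈ {0, 2}
  x = 6: [0↦9, 1↦7, 2↦9, 3↦4, 4↦3, 5↦6, 6↦2, 7↦2, 8↦6, 9↦3, 10↦4]  zeros at y ∈ ∅
  x = 7: [0↦7, 1↦3, 2↦3, 3↦7, 4↦4, 5↦5, 6↦10, 7↦8, 8↦10, 9↦5, 10↦4]  zeros at y ∈ ∅
  x = 8: [0↦5, 1↦8, 2↦4, 3↦4, 4↦8, 5↦5, 6↦6, 7↦0, 8↦9, 9↦0, 10↦6]  zeros at y ∈ {7, 9}
  x = 9: [0↦3, 1↦0, 2↦1, 3↦6, 4↦4, 5↦6, 6↦1, 7↦0, 8↦3, 9↦10, 10↦10]  zeros at y ∈ {1, 7}
  x = 10: [0↦1, 1↦1, 2↦5, 3↦2, 4↦3, 5↦8, 6↦6, 7↦8, 8↦3, 9↦2, 10↦5]  zeros at y ∈ ∅
Collecting zeros: affine points = {(0, 1), (0, 5), (4, 5), (4, 9), (5, 0), (5, 2), (8, 7), (8, 9), (9, 1), (9, 7)}.
Total count |C(F_11)_aff| = 10.


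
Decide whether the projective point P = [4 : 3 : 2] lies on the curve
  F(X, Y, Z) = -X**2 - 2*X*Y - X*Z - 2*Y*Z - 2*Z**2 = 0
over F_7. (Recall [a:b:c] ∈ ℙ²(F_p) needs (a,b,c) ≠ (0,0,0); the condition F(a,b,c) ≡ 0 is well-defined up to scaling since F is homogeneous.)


F(4,3,2) ≡ 2 (mod 7); P is NOT on the curve.

Evaluate F(4, 3, 2) term-by-term (mod 7).
  -X**2 ↦ -1·16·1·1 = -16
  -2*X*Y ↦ -2·4·3·1 = -24
  -X*Z ↦ -1·4·1·2 = -8
  -2*Y*Z ↦ -2·1·3·2 = -12
  -2*Z**2 ↦ -2·1·1·4 = -8
Sum: F(4, 3, 2) = (-16) + (-24) + (-8) + (-12) + (-8) = -68.
Reducing mod 7: -68 ≡ 2 (mod 7).
Since F(a, b, c) ≡ 2 ≠ 0 (mod 7), P does NOT lie on the curve.


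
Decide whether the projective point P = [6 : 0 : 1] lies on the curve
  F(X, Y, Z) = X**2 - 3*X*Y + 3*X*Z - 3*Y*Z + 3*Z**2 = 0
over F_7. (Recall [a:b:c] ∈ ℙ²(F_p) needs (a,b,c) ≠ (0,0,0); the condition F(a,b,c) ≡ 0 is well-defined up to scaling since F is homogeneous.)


F(6,0,1) ≡ 1 (mod 7); P is NOT on the curve.

Evaluate F(6, 0, 1) term-by-term (mod 7).
  X**2 ↦ 1·36·1·1 = 36
  -3*X*Y ↦ -3·6·0·1 = 0
  3*X*Z ↦ 3·6·1·1 = 18
  -3*Y*Z ↦ -3·1·0·1 = 0
  3*Z**2 ↦ 3·1·1·1 = 3
Sum: F(6, 0, 1) = (36) + (0) + (18) + (0) + (3) = 57.
Reducing mod 7: 57 ≡ 1 (mod 7).
Since F(a, b, c) ≡ 1 ≠ 0 (mod 7), P does NOT lie on the curve.


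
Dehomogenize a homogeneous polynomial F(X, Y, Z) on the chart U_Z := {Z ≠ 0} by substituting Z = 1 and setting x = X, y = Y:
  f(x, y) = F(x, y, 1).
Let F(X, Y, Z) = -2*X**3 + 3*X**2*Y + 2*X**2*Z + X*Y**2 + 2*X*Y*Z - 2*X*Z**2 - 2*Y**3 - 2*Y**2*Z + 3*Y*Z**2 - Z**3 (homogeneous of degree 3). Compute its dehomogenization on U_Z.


f(x, y) = -2*x**3 + 3*x**2*y + 2*x**2 + x*y**2 + 2*x*y - 2*x - 2*y**3 - 2*y**2 + 3*y - 1

On U_Z we set Z = 1. Each monomial c·X^i·Y^j·Z^k in F becomes c·x^i·y^j·1^k = c·x^i·y^j.
Substituting Z = 1: F(X, Y, 1) = -2*x**3 + 3*x**2*y + 2*x**2 + x*y**2 + 2*x*y - 2*x - 2*y**3 - 2*y**2 + 3*y - 1.
Note: deg(f) ≤ deg(F) = 3; strict inequality happens when F is divisible by Z (lost terms).


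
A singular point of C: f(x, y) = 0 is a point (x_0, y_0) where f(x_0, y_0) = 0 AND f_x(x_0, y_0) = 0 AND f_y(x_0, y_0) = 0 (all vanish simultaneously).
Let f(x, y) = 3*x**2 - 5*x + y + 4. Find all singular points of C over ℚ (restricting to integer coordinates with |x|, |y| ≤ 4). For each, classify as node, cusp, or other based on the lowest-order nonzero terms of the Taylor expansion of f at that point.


No singular points in the scanned grid; C is smooth there.

Compute partial derivatives:
  f_x = 6*x - 5.
  f_y = 1.
f_y = 1 is a nonzero constant, so f_y never vanishes: no point (x, y) can satisfy f = f_x = f_y = 0. In particular no (x, y) ∈ {−4, ..., 4}² is singular; the curve is smooth.


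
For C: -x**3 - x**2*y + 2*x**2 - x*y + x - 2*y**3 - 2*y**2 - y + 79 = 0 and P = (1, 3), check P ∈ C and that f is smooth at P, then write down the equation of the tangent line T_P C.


Tangent line at P: -7*x - 69*y + 214 = 0.

Step 1: f(1, 3) = 0, so P lies on C.
Step 2: partial derivatives
  f_x(x, y) = -3*x**2 - 2*x*y + 4*x - y + 1, f_y(x, y) = -x**2 - x - 6*y**2 - 4*y - 1.
  f_x(P) = -7, f_y(P) = -69 (gradient nonzero, so P is smooth).
Step 3: tangent line at P: -7·(x − 1) + -69·(y − 3) = 0.
Expanding: -7*x - 69*y + 214 = 0.


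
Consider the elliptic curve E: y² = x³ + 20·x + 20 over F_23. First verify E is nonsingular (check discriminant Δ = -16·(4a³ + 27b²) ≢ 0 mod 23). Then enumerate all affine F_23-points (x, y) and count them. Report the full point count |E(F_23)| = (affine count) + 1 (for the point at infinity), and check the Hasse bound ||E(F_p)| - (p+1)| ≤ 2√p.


Affine points = {(1, 8), (1, 15), (4, 7), (4, 16), (8, 5), (8, 18), (9, 3), (9, 20), (10, 1), (10, 22), (13, 4), (13, 19), (14, 10), (14, 13), (17, 11), (17, 12), (18, 5), (18, 18), (20, 5), (20, 18), (21, 8), (21, 15)}; affine count = 22; |E(F_23)| = 23.

Discriminant check: Δ ∝ 4a³ + 27b² = 4·20³ + 27·20² = 4·8000 + 27·400 ≡ 20 (mod 23). Nonzero ⇒ E is nonsingular.
For each x ∈ F_23, compute rhs = x³ + 20·x + 20 mod 23, then count y ∈ F_23 with y² ≡ rhs.
  x = 0: rhs = 20, matching y values: none (0 points).
  x = 1: rhs = 18, matching y values: 8, 15 (2 points).
  x = 2: rhs = 22, matching y values: none (0 points).
  x = 3: rhs = 15, matching y values: none (0 points).
  x = 4: rhs = 3, matching y values: 7, 16 (2 points).
  x = 5: rhs = 15, matching y values: none (0 points).
  x = 6: rhs = 11, matching y values: none (0 points).
  x = 7: rhs = 20, matching y values: none (0 points).
  x = 8: rhs = 2, matching y values: 5, 18 (2 points).
  x = 9: rhs = 9, matching y values: 3, 20 (2 points).
  x = 10: rhs = 1, matching y values: 1, 22 (2 points).
  x = 11: rhs = 7, matching y values: none (0 points).
  x = 12: rhs = 10, matching y values: none (0 points).
  x = 13: rhs = 16, matching y values: 4, 19 (2 points).
  x = 14: rhs = 8, matching y values: 10, 13 (2 points).
  x = 15: rhs = 15, matching y values: none (0 points).
  x = 16: rhs = 20, matching y values: none (0 points).
  x = 17: rhs = 6, matching y values: 11, 12 (2 points).
  x = 18: rhs = 2, matching y values: 5, 18 (2 points).
  x = 19: rhs = 14, matching y values: none (0 points).
  x = 20: rhs = 2, matching y values: 5, 18 (2 points).
  x = 21: rhs = 18, matching y values: 8, 15 (2 points).
  x = 22: rhs = 22, matching y values: none (0 points).
Total affine count: 22.
Full point count |E(F_23)| = 22 + 1 = 23.
Hasse bound: |23 − (23+1)| = |-1| = 1 ≤ 2√23 ≈ 9.5917 ✓.


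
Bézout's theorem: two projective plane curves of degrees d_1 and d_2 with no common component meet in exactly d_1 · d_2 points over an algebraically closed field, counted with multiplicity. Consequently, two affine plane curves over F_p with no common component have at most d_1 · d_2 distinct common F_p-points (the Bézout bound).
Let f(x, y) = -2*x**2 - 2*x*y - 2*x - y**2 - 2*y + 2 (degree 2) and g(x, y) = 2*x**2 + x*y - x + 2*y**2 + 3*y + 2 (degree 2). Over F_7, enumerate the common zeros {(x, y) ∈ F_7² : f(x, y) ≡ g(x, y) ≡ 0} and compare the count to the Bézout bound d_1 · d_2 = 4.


Common zeros: ∅; count = 0; Bézout bound = 4.

deg(f) = 2, deg(g) = 2, so Bézout bound = 4.
Scan x ∈ F_7. For each x, list the y ∈ F_7 with f(x, y) ≡ 0 and those with g(x, y) ≡ 0 (mod 7); the common zeros in that column are the intersection.
  x = 0: f ≡ 0 at y ∈ ∅; g ≡ 0 at y ∈ {1}; common: ∅.
  x = 1: f ≡ 0 at y ∈ {1, 2}; g ≡ 0 at y ∈ ∅; common: ∅.
  x = 2: f ≡ 0 at y ∈ ∅; g ≡ 0 at y ∈ ∅; common: ∅.
  x = 3: f ≡ 0 at y ∈ {2, 4}; g ≡ 0 at y ∈ ∅; common: ∅.
  x = 4: f ≡ 0 at y ∈ {1, 3}; g ≡ 0 at y ∈ ∅; common: ∅.
  x = 5: f ≡ 0 at y ∈ ∅; g ≡ 0 at y ∈ ∅; common: ∅.
  x = 6: f ≡ 0 at y ∈ {3, 4}; g ≡ 0 at y ∈ ∅; common: ∅.
Collecting: common zeros = ∅, so the count is 0.
Comparison with the Bézout bound: 0 ≤ 4 = deg(f)·deg(g), as expected for curves with no common component (the affine F_7-count falls short of the bound because intersections may lie at infinity, over extension fields, or carry multiplicity).


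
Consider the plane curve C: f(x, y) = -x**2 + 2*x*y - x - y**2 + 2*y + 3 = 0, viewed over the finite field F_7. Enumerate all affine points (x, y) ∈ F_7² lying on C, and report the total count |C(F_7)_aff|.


Affine F_7-points: {(0, 3), (0, 6), (3, 4), (4, 4), (4, 6), (5, 2), (5, 3)}; count = 7.

For each of the 49 pairs (x, y) ∈ F_7², evaluate f(x, y) mod 7. Record the zeros.
  x = 0: [0↦3, 1↦4, 2↦3, 3↦0, 4↦2, 5↦2, 6↦0]  zeros at y ∈ {3, 6}
  x = 1: [0↦1, 1↦4, 2↦5, 3↦4, 4↦1, 5↦3, 6↦3]  zeros at y ∈ ∅
  x = 2: [0↦4, 1↦2, 2↦5, 3↦6, 4↦5, 5↦2, 6↦4]  zeros at y ∈ ∅
  x = 3: [0↦5, 1↦5, 2↦3, 3↦6, 4↦0, 5↦6, 6↦3]  zeros at y ∈ {4}
  x = 4: [0↦4, 1↦6, 2↦6, 3↦4, 4↦0, 5↦1, 6↦0]  zeros at y ∈ {4, 6}
  x = 5: [0↦1, 1↦5, 2↦0, 3↦0, 4↦5, 5↦1, 6↦2]  zeros at y ∈ {2, 3}
  x = 6: [0↦3, 1↦2, 2↦6, 3↦1, 4↦1, 5↦6, 6↦2]  zeros at y ∈ ∅
Collecting zeros: affine points = {(0, 3), (0, 6), (3, 4), (4, 4), (4, 6), (5, 2), (5, 3)}.
Total count |C(F_7)_aff| = 7.


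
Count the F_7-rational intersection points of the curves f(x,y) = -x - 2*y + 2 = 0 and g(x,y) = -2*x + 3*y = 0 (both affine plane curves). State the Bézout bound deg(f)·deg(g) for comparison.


Common zeros: ∅; count = 0; Bézout bound = 1.

deg(f) = 1, deg(g) = 1, so Bézout bound = 1.
Scan x ∈ F_7. For each x, list the y ∈ F_7 with f(x, y) ≡ 0 and those with g(x, y) ≡ 0 (mod 7); the common zeros in that column are the intersection.
  x = 0: f ≡ 0 at y ∈ {1}; g ≡ 0 at y ∈ {0}; common: ∅.
  x = 1: f ≡ 0 at y ∈ {4}; g ≡ 0 at y ∈ {3}; common: ∅.
  x = 2: f ≡ 0 at y ∈ {0}; g ≡ 0 at y ∈ {6}; common: ∅.
  x = 3: f ≡ 0 at y ∈ {3}; g ≡ 0 at y ∈ {2}; common: ∅.
  x = 4: f ≡ 0 at y ∈ {6}; g ≡ 0 at y ∈ {5}; common: ∅.
  x = 5: f ≡ 0 at y ∈ {2}; g ≡ 0 at y ∈ {1}; common: ∅.
  x = 6: f ≡ 0 at y ∈ {5}; g ≡ 0 at y ∈ {4}; common: ∅.
Collecting: common zeros = ∅, so the count is 0.
Comparison with the Bézout bound: 0 ≤ 1 = deg(f)·deg(g), as expected for curves with no common component (the affine F_7-count falls short of the bound because intersections may lie at infinity, over extension fields, or carry multiplicity).


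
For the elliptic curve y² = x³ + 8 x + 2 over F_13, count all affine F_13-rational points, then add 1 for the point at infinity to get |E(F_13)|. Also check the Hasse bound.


Affine points = {(2, 0), (3, 1), (3, 12), (9, 6), (9, 7), (10, 4), (10, 9), (11, 2), (11, 11)}; affine count = 9; |E(F_13)| = 10.

Discriminant check: Δ ∝ 4a³ + 27b² = 4·8³ + 27·2² = 4·512 + 27·4 ≡ 11 (mod 13). Nonzero ⇒ E is nonsingular.
For each x ∈ F_13, compute rhs = x³ + 8·x + 2 mod 13, then count y ∈ F_13 with y² ≡ rhs.
  x = 0: rhs = 2, matching y values: none (0 points).
  x = 1: rhs = 11, matching y values: none (0 points).
  x = 2: rhs = 0, matching y values: 0 (1 points).
  x = 3: rhs = 1, matching y values: 1, 12 (2 points).
  x = 4: rhs = 7, matching y values: none (0 points).
  x = 5: rhs = 11, matching y values: none (0 points).
  x = 6: rhs = 6, matching y values: none (0 points).
  x = 7: rhs = 11, matching y values: none (0 points).
  x = 8: rhs = 6, matching y values: none (0 points).
  x = 9: rhs = 10, matching y values: 6, 7 (2 points).
  x = 10: rhs = 3, matching y values: 4, 9 (2 points).
  x = 11: rhs = 4, matching y values: 2, 11 (2 points).
  x = 12: rhs = 6, matching y values: none (0 points).
Total affine count: 9.
Full point count |E(F_13)| = 9 + 1 = 10.
Hasse bound: |10 − (13+1)| = |-4| = 4 ≤ 2√13 ≈ 7.2111 ✓.


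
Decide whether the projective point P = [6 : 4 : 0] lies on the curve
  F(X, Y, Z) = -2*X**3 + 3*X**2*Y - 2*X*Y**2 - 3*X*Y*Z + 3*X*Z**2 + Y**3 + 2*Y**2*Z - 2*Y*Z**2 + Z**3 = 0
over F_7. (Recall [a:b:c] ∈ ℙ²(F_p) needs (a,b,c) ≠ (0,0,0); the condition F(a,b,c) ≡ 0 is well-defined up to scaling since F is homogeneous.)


F(6,4,0) ≡ 5 (mod 7); P is NOT on the curve.

Evaluate F(6, 4, 0) term-by-term (mod 7).
  -2*X**3 ↦ -2·216·1·1 = -432
  3*X**2*Y ↦ 3·36·4·1 = 432
  -2*X*Y**2 ↦ -2·6·16·1 = -192
  -3*X*Y*Z ↦ -3·6·4·0 = 0
  3*X*Z**2 ↦ 3·6·1·0 = 0
  Y**3 ↦ 1·1·64·1 = 64
  2*Y**2*Z ↦ 2·1·16·0 = 0
  -2*Y*Z**2 ↦ -2·1·4·0 = 0
  Z**3 ↦ 1·1·1·0 = 0
Sum: F(6, 4, 0) = (-432) + (432) + (-192) + (0) + (0) + (64) + (0) + (0) + (0) = -128.
Reducing mod 7: -128 ≡ 5 (mod 7).
Since F(a, b, c) ≡ 5 ≠ 0 (mod 7), P does NOT lie on the curve.


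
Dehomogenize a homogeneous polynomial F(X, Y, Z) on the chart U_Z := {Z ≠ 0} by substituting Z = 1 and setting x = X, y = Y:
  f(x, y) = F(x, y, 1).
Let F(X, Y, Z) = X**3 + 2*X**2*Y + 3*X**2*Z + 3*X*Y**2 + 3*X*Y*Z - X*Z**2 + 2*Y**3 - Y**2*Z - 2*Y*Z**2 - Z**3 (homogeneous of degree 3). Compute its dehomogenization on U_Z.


f(x, y) = x**3 + 2*x**2*y + 3*x**2 + 3*x*y**2 + 3*x*y - x + 2*y**3 - y**2 - 2*y - 1

On U_Z we set Z = 1. Each monomial c·X^i·Y^j·Z^k in F becomes c·x^i·y^j·1^k = c·x^i·y^j.
Substituting Z = 1: F(X, Y, 1) = x**3 + 2*x**2*y + 3*x**2 + 3*x*y**2 + 3*x*y - x + 2*y**3 - y**2 - 2*y - 1.
Note: deg(f) ≤ deg(F) = 3; strict inequality happens when F is divisible by Z (lost terms).


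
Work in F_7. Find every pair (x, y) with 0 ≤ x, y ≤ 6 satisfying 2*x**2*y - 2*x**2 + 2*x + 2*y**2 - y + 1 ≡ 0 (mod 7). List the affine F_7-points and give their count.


Affine F_7-points: {(0, 2), (1, 5), (4, 4), (4, 5), (5, 3), (5, 4), (6, 1), (6, 2)}; count = 8.

For each of the 49 pairs (x, y) ∈ F_7², evaluate f(x, y) mod 7. Record the zeros.
  x = 0: [0↦1, 1↦2, 2↦0, 3↦2, 4↦1, 5↦4, 6↦4]  zeros at y ∈ {2}
  x = 1: [0↦1, 1↦4, 2↦4, 3↦1, 4↦2, 5↦0, 6↦2]  zeros at y ∈ {5}
  x = 2: [0↦4, 1↦6, 2↦5, 3↦1, 4↦1, 5↦5, 6↦6]  zeros at y ∈ ∅
  x = 3: [0↦3, 1↦1, 2↦3, 3↦2, 4↦5, 5↦5, 6↦2]  zeros at y ∈ ∅
  x = 4: [0↦5, 1↦3, 2↦5, 3↦4, 4↦0, 5↦0, 6↦4]  zeros at y ∈ {4, 5}
  x = 5: [0↦3, 1↦5, 2↦4, 3↦0, 4↦0, 5↦4, 6↦5]  zeros at y ∈ {3, 4}
  x = 6: [0↦4, 1↦0, 2↦0, 3↦4, 4↦5, 5↦3, 6↦5]  zeros at y ∈ {1, 2}
Collecting zeros: affine points = {(0, 2), (1, 5), (4, 4), (4, 5), (5, 3), (5, 4), (6, 1), (6, 2)}.
Total count |C(F_7)_aff| = 8.


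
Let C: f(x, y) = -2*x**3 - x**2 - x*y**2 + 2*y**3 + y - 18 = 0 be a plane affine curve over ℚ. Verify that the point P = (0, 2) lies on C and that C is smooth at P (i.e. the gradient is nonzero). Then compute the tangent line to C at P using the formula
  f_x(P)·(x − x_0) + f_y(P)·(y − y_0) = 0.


Tangent line at P: -4*x + 25*y - 50 = 0.

Step 1: f(0, 2) = 0, so P lies on C.
Step 2: partial derivatives
  f_x(x, y) = -6*x**2 - 2*x - y**2, f_y(x, y) = -2*x*y + 6*y**2 + 1.
  f_x(P) = -4, f_y(P) = 25 (gradient nonzero, so P is smooth).
Step 3: tangent line at P: -4·(x − 0) + 25·(y − 2) = 0.
Expanding: -4*x + 25*y - 50 = 0.


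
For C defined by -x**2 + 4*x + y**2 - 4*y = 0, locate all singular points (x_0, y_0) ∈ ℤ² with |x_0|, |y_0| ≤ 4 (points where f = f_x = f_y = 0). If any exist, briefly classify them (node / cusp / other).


Singular points: {(2, 2)}; classification: node.

Compute partial derivatives:
  f_x = 4 - 2*x.
  f_y = 2*y - 4.
Scan x_0 ∈ {−4, ..., 4}. For each x_0, f_y(x_0, y) is a polynomial in y; find its integer roots y ∈ {−4, ..., 4}, then test f_x and f at those candidates.
  x = -4: f_y(-4, y) = 2*y - 4; vanishes at y ∈ {2}. (-4, 2): f_x = 12 ≠ 0.
  x = -3: f_y(-3, y) = 2*y - 4; vanishes at y ∈ {2}. (-3, 2): f_x = 10 ≠ 0.
  x = -2: f_y(-2, y) = 2*y - 4; vanishes at y ∈ {2}. (-2, 2): f_x = 8 ≠ 0.
  x = -1: f_y(-1, y) = 2*y - 4; vanishes at y ∈ {2}. (-1, 2): f_x = 6 ≠ 0.
  x = 0: f_y(0, y) = 2*y - 4; vanishes at y ∈ {2}. (0, 2): f_x = 4 ≠ 0.
  x = 1: f_y(1, y) = 2*y - 4; vanishes at y ∈ {2}. (1, 2): f_x = 2 ≠ 0.
  x = 2: f_y(2, y) = 2*y - 4; vanishes at y ∈ {2}. (2, 2): f_x = 0, f = 0 — SINGULAR.
  x = 3: f_y(3, y) = 2*y - 4; vanishes at y ∈ {2}. (3, 2): f_x = -2 ≠ 0.
  x = 4: f_y(4, y) = 2*y - 4; vanishes at y ∈ {2}. (4, 2): f_x = -4 ≠ 0.
Only singular point on the grid: (2, 2).
Classify: substitute x = 2 + u, y = 2 + v and expand: f = -u**2 + v**2.
No constant or linear terms (consistent with a singular point). Quadratic part: -u**2 + v**2. Cubic part: 0.
The quadratic part v**2 - u**2 = (v − u)(v + u) splits into two distinct linear factors, so there are two distinct tangent lines y − 2 = ±(x − 2) — this is a node (ordinary double point).
Classification: node.


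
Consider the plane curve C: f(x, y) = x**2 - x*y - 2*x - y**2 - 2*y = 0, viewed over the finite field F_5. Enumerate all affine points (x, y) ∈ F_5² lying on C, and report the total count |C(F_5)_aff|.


Affine F_5-points: {(0, 0), (0, 3), (1, 1), (2, 0), (2, 1)}; count = 5.

For each of the 25 pairs (x, y) ∈ F_5², evaluate f(x, y) mod 5. Record the zeros.
  x = 0: [0↦0, 1↦2, 2↦2, 3↦0, 4↦1]  zeros at y ∈ {0, 3}
  x = 1: [0↦4, 1↦0, 2↦4, 3↦1, 4↦1]  zeros at y ∈ {1}
  x = 2: [0↦0, 1↦0, 2↦3, 3↦4, 4↦3]  zeros at y ∈ {0, 1}
  x = 3: [0↦3, 1↦2, 2↦4, 3↦4, 4↦2]  zeros at y ∈ ∅
  x = 4: [0↦3, 1↦1, 2↦2, 3↦1, 4↦3]  zeros at y ∈ ∅
Collecting zeros: affine points = {(0, 0), (0, 3), (1, 1), (2, 0), (2, 1)}.
Total count |C(F_5)_aff| = 5.


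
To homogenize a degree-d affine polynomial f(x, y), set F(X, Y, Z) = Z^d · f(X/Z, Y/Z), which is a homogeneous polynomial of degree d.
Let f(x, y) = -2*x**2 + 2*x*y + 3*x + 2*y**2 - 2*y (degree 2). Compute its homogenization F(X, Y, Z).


F(X, Y, Z) = -2*X**2 + 2*X*Y + 3*X*Z + 2*Y**2 - 2*Y*Z

deg(f) = 2.
Substitute x = X/Z, y = Y/Z into f, then multiply by Z^2.
  monomial -2·x^2·y^0 ↦ -2·X^2·Y^0·Z^0.
  monomial 2·x^1·y^1 ↦ 2·X^1·Y^1·Z^0.
  monomial 3·x^1·y^0 ↦ 3·X^1·Y^0·Z^1.
  monomial 2·x^0·y^2 ↦ 2·X^0·Y^2·Z^0.
  monomial -2·x^0·y^1 ↦ -2·X^0·Y^1·Z^1.
Collecting: F(X, Y, Z) = -2*X**2 + 2*X*Y + 3*X*Z + 2*Y**2 - 2*Y*Z.


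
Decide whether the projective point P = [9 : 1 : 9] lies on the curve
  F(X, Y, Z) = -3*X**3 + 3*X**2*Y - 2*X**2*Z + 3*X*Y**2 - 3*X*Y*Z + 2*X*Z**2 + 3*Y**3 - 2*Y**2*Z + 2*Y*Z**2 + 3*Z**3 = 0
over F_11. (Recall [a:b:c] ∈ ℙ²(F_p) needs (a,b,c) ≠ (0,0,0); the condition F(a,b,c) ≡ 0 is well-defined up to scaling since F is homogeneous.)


F(9,1,9) ≡ 9 (mod 11); P is NOT on the curve.

Evaluate F(9, 1, 9) term-by-term (mod 11).
  -3*X**3 ↦ -3·729·1·1 = -2187
  3*X**2*Y ↦ 3·81·1·1 = 243
  -2*X**2*Z ↦ -2·81·1·9 = -1458
  3*X*Y**2 ↦ 3·9·1·1 = 27
  -3*X*Y*Z ↦ -3·9·1·9 = -243
  2*X*Z**2 ↦ 2·9·1·81 = 1458
  3*Y**3 ↦ 3·1·1·1 = 3
  -2*Y**2*Z ↦ -2·1·1·9 = -18
  2*Y*Z**2 ↦ 2·1·1·81 = 162
  3*Z**3 ↦ 3·1·1·729 = 2187
Sum: F(9, 1, 9) = (-2187) + (243) + (-1458) + (27) + (-243) + (1458) + (3) + (-18) + (162) + (2187) = 174.
Reducing mod 11: 174 ≡ 9 (mod 11).
Since F(a, b, c) ≡ 9 ≠ 0 (mod 11), P does NOT lie on the curve.


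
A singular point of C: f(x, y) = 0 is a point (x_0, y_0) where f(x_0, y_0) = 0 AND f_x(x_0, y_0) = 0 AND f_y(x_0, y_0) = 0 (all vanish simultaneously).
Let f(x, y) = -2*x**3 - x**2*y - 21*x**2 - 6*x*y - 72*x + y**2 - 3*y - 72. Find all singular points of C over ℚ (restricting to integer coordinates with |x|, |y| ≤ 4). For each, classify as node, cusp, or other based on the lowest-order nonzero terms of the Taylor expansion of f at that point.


Singular points: {(-3, -3)}; classification: cusp.

Compute partial derivatives:
  f_x = -6*x**2 - 2*x*y - 42*x - 6*y - 72.
  f_y = -x**2 - 6*x + 2*y - 3.
Scan x_0 ∈ {−4, ..., 4}. For each x_0, f_y(x_0, y) is a polynomial in y; find its integer roots y ∈ {−4, ..., 4}, then test f_x and f at those candidates.
  x = -4: f_y(-4, y) = 2*y + 5; no integer root y with |y| ≤ 4.
  x = -3: f_y(-3, y) = 2*y + 6; vanishes at y ∈ {-3}. (-3, -3): f_x = 0, f = 0 — SINGULAR.
  x = -2: f_y(-2, y) = 2*y + 5; no integer root y with |y| ≤ 4.
  x = -1: f_y(-1, y) = 2*y + 2; vanishes at y ∈ {-1}. (-1, -1): f_x = -32 ≠ 0.
  x = 0: f_y(0, y) = 2*y - 3; no integer root y with |y| ≤ 4.
  x = 1: f_y(1, y) = 2*y - 10; no integer root y with |y| ≤ 4.
  x = 2: f_y(2, y) = 2*y - 19; no integer root y with |y| ≤ 4.
  x = 3: f_y(3, y) = 2*y - 30; no integer root y with |y| ≤ 4.
  x = 4: f_y(4, y) = 2*y - 43; no integer root y with |y| ≤ 4.
Only singular point on the grid: (-3, -3).
Classify: substitute x = -3 + u, y = -3 + v and expand: f = -2*u**3 - u**2*v + v**2.
No constant or linear terms (consistent with a singular point). Quadratic part: v**2. Cubic part: -2*u**3 - u**2*v.
The quadratic part v**2 is a perfect square, so there is a single (double) tangent line v = 0, i.e. y = -3. Restricting the cubic part to that line (v = 0) leaves -2*u**3 ≠ 0, so f is not divisible by v and the branch is v² ≈ 2*u**3 to lowest order — this is a cusp.
Classification: cusp.
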